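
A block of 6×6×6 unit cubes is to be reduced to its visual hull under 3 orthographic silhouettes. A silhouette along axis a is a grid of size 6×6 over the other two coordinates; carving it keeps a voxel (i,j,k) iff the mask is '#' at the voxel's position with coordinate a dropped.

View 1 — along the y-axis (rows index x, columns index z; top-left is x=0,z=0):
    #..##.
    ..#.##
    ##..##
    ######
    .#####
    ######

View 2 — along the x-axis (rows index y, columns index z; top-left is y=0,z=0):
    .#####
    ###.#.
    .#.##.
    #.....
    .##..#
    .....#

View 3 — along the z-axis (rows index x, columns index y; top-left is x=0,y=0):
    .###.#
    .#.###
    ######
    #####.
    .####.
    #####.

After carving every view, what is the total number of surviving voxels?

before carving: 216 voxels (6×6×6)
  1. axis=1 (XZ plane), |mask|=27  ⇒  voxels=162
  2. axis=0 (YZ plane), |mask|=17  ⇒  voxels=77
  3. axis=2 (XY plane), |mask|=28  ⇒  voxels=63

63 voxels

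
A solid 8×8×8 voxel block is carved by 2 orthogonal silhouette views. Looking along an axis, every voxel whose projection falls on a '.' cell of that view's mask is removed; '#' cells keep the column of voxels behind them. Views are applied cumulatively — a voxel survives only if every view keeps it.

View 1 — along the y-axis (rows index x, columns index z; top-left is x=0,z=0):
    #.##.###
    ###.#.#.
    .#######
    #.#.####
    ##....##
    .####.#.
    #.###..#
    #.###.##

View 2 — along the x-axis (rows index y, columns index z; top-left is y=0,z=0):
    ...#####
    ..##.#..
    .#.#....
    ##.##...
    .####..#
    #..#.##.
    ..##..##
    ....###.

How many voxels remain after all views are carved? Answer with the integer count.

initial block: 8^3 = 512
after view 1 [y-axis, 44 of 64 cells solid] → remaining = 352
after view 2 [x-axis, 30 of 64 cells solid] → remaining = 162

162 voxels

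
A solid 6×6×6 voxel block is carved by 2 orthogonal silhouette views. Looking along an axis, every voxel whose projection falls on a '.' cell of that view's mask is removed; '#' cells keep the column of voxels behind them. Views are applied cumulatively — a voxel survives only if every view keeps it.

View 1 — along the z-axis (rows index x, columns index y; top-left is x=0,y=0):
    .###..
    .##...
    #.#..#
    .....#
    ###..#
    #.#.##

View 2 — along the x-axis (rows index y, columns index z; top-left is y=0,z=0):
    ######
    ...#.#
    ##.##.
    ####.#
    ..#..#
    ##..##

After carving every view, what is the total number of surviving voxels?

67 voxels

full grid |V| = 216
carve view 1 (along z, XY-mask fill 17/36): 102 voxels remain
carve view 2 (along x, YZ-mask fill 23/36): 67 voxels remain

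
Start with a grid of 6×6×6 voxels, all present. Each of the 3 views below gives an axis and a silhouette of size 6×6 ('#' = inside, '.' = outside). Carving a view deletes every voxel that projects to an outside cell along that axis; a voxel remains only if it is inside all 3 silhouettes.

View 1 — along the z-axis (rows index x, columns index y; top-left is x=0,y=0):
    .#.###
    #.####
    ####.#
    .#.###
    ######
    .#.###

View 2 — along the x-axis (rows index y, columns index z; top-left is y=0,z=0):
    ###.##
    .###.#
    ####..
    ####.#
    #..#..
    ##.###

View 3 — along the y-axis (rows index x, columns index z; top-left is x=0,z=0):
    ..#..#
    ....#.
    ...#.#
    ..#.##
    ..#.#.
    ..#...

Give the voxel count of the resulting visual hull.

full grid |V| = 216
[1] z-view keeps 28 columns → grid now 168
[2] x-view keeps 25 columns → grid now 117
[3] y-view keeps 11 columns → grid now 29

voxel count = 29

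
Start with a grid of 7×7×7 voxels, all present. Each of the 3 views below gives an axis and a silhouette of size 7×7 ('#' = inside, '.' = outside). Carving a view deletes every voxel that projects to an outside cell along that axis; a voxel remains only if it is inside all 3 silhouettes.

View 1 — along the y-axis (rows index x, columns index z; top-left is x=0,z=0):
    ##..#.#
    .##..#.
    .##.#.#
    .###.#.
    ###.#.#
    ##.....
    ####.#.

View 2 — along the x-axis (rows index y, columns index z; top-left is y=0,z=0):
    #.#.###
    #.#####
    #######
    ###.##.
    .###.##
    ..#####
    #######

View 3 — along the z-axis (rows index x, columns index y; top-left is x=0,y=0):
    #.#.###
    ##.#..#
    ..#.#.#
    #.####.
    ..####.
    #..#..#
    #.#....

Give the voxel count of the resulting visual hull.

before carving: 343 voxels (7×7×7)
step 1: project along y, AND mask (27/49) → |grid| = 189
step 2: project along x, AND mask (40/49) → |grid| = 150
step 3: project along z, AND mask (26/49) → |grid| = 80

80 voxels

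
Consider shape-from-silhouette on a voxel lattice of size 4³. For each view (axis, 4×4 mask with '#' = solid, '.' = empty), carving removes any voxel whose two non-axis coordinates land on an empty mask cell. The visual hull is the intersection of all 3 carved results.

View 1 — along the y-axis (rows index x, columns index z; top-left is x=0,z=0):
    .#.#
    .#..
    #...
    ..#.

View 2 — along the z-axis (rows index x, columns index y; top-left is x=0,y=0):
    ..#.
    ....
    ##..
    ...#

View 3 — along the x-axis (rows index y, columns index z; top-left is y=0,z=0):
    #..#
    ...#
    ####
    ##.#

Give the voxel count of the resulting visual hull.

full grid |V| = 64
V1 y: intersect with XZ mask (5 set) -- 20 left
V2 z: intersect with XY mask (4 set) -- 5 left
V3 x: intersect with YZ mask (10 set) -- 3 left

|visual hull| = 3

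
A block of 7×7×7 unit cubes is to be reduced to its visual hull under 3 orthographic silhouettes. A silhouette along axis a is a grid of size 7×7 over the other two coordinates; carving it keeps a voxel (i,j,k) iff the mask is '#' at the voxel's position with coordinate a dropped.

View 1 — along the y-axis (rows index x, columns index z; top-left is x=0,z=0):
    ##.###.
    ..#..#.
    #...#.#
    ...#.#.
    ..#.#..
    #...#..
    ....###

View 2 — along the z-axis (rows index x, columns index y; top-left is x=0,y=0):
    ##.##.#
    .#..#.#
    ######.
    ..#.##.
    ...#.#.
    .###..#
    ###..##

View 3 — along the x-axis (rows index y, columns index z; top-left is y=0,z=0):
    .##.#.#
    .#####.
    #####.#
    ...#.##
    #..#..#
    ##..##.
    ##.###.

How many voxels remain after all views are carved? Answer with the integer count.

remaining voxels: 48

start: 7×7×7 = 343 voxels
after view 1 [y-axis, 19 of 49 cells solid] → remaining = 133
after view 2 [z-axis, 28 of 49 cells solid] → remaining = 82
after view 3 [x-axis, 30 of 49 cells solid] → remaining = 48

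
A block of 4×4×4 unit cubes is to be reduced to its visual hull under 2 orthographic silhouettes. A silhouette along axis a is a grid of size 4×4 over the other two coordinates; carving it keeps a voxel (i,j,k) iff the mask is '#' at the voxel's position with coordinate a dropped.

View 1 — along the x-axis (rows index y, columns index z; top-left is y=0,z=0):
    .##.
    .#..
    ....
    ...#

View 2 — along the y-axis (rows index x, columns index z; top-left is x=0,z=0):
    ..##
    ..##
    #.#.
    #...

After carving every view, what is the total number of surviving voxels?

initial block: 4^3 = 64
step 1: project along x, AND mask (4/16) → |grid| = 16
step 2: project along y, AND mask (7/16) → |grid| = 5

|visual hull| = 5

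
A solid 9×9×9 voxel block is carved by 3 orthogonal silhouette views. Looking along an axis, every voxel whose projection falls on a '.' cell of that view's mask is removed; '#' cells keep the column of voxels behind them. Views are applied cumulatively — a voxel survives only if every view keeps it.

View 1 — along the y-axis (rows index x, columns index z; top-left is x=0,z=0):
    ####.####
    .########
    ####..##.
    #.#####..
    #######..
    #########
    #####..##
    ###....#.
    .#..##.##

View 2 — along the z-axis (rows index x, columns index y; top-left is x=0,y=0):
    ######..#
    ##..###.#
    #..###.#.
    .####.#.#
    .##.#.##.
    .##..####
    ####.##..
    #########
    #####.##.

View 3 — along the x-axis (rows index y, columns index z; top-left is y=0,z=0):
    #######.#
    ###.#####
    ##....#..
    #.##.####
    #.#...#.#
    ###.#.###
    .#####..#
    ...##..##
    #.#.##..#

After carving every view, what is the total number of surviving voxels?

voxel count = 240

full grid |V| = 729
after view 1 [y-axis, 60 of 81 cells solid] → remaining = 540
after view 2 [z-axis, 57 of 81 cells solid] → remaining = 372
after view 3 [x-axis, 52 of 81 cells solid] → remaining = 240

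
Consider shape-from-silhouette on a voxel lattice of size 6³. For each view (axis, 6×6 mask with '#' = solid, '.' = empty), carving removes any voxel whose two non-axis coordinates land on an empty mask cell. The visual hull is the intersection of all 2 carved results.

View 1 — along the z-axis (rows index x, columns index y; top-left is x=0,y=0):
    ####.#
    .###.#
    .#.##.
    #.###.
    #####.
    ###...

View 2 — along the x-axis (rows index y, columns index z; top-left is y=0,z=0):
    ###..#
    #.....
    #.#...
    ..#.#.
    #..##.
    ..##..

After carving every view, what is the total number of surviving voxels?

initial block: 6^3 = 216
  1. axis=2 (XY plane), |mask|=24  ⇒  voxels=144
  2. axis=0 (YZ plane), |mask|=14  ⇒  voxels=54

remaining voxels: 54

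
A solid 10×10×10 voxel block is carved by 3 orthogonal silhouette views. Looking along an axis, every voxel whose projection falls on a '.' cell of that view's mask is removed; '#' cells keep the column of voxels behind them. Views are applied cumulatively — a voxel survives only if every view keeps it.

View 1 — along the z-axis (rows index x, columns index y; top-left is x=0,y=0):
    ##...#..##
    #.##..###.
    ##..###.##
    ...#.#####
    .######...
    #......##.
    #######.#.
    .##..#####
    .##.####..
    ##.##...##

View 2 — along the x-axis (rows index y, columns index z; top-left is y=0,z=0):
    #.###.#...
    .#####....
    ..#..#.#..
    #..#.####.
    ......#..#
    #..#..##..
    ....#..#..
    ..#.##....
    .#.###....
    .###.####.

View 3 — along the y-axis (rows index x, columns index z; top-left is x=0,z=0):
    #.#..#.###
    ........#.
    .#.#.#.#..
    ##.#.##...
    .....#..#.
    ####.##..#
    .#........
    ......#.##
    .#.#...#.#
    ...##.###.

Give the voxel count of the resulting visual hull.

|visual hull| = 82

full grid |V| = 1000
V1 z: intersect with XY mask (60 set) -- 600 left
V2 x: intersect with YZ mask (41 set) -- 244 left
V3 y: intersect with XZ mask (38 set) -- 82 left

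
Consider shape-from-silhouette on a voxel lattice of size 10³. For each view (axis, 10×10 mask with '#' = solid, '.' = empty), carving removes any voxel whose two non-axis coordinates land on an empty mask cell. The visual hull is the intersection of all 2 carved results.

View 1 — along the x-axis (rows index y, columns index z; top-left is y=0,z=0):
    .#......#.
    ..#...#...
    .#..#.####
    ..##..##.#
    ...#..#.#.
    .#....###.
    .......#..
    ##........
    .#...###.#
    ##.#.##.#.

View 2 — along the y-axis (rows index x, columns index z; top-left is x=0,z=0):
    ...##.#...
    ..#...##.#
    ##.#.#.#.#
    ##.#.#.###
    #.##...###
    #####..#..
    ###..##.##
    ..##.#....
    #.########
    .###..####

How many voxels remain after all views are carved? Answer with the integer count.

remaining voxels: 209

initial block: 10^3 = 1000
  1. axis=0 (YZ plane), |mask|=36  ⇒  voxels=360
  2. axis=1 (XZ plane), |mask|=58  ⇒  voxels=209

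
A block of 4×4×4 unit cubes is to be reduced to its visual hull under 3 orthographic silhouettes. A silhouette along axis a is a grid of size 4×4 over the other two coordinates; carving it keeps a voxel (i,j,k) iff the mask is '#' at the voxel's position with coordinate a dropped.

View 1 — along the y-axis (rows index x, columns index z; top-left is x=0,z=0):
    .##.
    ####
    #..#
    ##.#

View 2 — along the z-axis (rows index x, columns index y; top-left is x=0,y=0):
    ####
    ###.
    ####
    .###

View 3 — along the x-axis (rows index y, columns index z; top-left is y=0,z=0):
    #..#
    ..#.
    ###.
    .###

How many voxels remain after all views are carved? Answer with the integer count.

before carving: 64 voxels (4×4×4)
[1] y-view keeps 11 columns → grid now 44
[2] z-view keeps 14 columns → grid now 37
[3] x-view keeps 9 columns → grid now 19

remaining voxels: 19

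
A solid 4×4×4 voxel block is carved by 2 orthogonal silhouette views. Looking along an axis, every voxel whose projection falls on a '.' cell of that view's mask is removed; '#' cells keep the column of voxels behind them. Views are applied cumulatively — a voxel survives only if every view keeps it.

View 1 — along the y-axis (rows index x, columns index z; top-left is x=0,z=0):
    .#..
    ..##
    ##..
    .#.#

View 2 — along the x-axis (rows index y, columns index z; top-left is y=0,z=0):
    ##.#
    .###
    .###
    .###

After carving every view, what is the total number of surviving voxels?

before carving: 64 voxels (4×4×4)
step 1: project along y, AND mask (7/16) → |grid| = 28
step 2: project along x, AND mask (12/16) → |grid| = 24

|visual hull| = 24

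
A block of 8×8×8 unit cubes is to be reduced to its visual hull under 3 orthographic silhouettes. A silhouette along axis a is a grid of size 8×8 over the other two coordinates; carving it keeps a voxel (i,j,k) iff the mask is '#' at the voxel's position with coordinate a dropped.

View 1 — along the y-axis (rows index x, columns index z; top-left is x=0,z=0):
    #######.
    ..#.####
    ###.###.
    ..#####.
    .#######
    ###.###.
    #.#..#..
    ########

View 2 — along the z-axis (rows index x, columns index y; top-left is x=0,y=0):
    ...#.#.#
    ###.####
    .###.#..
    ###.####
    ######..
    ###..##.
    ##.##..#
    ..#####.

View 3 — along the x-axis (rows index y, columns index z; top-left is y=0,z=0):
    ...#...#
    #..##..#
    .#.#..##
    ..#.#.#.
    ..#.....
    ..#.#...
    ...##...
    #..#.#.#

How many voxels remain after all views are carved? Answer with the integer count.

start: 8×8×8 = 512 voxels
V1 y: intersect with XZ mask (47 set) -- 376 left
V2 z: intersect with XY mask (42 set) -- 242 left
V3 x: intersect with YZ mask (22 set) -- 79 left

remaining voxels: 79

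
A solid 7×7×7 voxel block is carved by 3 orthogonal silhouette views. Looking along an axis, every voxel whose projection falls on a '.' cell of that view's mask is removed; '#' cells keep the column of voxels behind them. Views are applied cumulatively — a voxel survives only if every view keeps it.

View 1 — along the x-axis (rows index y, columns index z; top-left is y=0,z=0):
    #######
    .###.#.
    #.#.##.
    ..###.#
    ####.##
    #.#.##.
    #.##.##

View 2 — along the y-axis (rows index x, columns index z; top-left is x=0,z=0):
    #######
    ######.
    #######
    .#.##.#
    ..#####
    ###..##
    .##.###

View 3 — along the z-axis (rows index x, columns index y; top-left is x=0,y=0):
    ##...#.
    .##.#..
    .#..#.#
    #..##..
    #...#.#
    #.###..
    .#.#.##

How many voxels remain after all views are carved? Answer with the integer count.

|visual hull| = 93

start: 7×7×7 = 343 voxels
[1] x-view keeps 34 columns → grid now 238
[2] y-view keeps 39 columns → grid now 189
[3] z-view keeps 23 columns → grid now 93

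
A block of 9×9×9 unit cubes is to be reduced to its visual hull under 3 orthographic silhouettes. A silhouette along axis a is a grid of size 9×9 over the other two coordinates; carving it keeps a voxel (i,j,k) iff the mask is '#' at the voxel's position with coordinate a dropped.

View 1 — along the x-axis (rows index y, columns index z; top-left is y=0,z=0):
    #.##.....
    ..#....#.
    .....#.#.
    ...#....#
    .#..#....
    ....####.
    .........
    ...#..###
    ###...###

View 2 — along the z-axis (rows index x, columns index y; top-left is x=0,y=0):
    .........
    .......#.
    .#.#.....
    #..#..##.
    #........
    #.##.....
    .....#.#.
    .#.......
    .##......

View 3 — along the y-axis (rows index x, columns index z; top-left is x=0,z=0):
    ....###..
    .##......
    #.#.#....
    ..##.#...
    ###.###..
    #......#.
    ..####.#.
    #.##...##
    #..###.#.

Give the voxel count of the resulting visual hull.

before carving: 729 voxels (9×9×9)
V1 x: intersect with YZ mask (25 set) -- 225 left
V2 z: intersect with XY mask (16 set) -- 41 left
V3 y: intersect with XZ mask (34 set) -- 19 left

remaining voxels: 19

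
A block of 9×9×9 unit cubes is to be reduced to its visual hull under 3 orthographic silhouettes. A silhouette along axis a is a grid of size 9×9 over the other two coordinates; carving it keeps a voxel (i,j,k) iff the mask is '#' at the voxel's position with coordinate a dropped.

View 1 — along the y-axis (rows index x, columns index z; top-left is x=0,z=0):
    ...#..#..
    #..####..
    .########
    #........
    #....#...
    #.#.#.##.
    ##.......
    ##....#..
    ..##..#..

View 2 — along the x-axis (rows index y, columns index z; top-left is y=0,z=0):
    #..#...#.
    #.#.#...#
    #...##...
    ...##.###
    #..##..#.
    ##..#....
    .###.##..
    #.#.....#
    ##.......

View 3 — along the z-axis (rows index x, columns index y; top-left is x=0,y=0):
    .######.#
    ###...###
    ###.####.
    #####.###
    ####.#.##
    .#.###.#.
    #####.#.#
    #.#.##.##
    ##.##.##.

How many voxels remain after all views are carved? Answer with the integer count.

86 voxels

start: 9×9×9 = 729 voxels
[1] y-view keeps 31 columns → grid now 279
[2] x-view keeps 32 columns → grid now 118
[3] z-view keeps 59 columns → grid now 86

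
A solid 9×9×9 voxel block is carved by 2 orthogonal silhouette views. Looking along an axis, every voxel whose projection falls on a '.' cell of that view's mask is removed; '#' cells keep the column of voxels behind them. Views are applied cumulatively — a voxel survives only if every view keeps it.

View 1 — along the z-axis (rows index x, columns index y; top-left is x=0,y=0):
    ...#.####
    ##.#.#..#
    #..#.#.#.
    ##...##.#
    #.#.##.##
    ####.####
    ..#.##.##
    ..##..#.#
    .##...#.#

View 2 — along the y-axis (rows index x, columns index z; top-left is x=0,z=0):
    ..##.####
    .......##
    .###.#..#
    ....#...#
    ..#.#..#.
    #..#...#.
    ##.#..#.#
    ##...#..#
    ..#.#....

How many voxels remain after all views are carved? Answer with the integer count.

initial block: 9^3 = 729
step 1: project along z, AND mask (46/81) → |grid| = 414
step 2: project along y, AND mask (32/81) → |grid| = 161

voxel count = 161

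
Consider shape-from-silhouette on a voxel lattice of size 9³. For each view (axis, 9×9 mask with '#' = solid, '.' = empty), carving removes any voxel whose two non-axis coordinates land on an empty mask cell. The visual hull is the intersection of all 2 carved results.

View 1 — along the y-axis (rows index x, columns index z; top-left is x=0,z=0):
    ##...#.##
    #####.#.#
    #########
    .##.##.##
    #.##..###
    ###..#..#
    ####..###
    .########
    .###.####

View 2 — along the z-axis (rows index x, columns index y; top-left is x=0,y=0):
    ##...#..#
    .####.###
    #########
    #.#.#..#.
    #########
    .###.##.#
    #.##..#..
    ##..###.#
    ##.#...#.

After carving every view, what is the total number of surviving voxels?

full grid |V| = 729
V1 y: intersect with XZ mask (60 set) -- 540 left
V2 z: intersect with XY mask (53 set) -- 362 left

|visual hull| = 362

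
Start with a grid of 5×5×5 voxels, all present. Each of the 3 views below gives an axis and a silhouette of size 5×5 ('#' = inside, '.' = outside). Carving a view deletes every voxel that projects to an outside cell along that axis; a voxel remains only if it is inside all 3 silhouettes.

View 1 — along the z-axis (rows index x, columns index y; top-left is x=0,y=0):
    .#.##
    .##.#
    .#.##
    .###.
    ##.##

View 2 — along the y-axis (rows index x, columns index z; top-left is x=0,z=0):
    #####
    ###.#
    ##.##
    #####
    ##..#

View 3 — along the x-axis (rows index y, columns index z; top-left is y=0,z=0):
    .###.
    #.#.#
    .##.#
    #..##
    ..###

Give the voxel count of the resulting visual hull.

remaining voxels: 39

initial block: 5^3 = 125
step 1: project along z, AND mask (16/25) → |grid| = 80
step 2: project along y, AND mask (21/25) → |grid| = 66
step 3: project along x, AND mask (15/25) → |grid| = 39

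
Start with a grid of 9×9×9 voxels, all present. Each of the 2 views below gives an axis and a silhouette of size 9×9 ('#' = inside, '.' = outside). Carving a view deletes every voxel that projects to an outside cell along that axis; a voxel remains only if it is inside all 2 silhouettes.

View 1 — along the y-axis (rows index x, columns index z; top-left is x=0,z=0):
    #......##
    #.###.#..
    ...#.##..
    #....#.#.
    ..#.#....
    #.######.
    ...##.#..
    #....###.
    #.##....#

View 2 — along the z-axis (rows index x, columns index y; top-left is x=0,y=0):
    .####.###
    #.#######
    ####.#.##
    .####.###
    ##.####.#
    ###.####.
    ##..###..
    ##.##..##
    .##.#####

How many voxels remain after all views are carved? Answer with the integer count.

|visual hull| = 233

start: 9×9×9 = 729 voxels
after view 1 [y-axis, 34 of 81 cells solid] → remaining = 306
after view 2 [z-axis, 61 of 81 cells solid] → remaining = 233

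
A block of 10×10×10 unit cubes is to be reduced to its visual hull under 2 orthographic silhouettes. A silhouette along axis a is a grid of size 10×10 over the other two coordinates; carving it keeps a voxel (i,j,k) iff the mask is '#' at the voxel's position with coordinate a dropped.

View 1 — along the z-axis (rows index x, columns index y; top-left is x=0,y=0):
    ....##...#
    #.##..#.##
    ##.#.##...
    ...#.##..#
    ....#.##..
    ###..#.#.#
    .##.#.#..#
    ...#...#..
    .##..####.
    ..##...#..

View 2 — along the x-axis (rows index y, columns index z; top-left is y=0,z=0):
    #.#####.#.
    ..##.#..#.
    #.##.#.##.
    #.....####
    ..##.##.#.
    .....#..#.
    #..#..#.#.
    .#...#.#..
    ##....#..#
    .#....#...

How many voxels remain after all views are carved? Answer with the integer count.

initial block: 10^3 = 1000
after view 1 [z-axis, 43 of 100 cells solid] → remaining = 430
after view 2 [x-axis, 42 of 100 cells solid] → remaining = 174

remaining voxels: 174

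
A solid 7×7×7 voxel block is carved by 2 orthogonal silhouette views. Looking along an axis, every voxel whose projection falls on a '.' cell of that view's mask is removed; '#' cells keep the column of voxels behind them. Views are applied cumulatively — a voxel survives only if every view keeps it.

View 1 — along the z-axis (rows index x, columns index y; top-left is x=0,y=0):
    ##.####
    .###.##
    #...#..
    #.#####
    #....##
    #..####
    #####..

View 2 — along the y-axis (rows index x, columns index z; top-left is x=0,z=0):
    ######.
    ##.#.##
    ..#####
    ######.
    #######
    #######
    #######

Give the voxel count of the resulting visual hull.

full grid |V| = 343
  1. axis=2 (XY plane), |mask|=32  ⇒  voxels=224
  2. axis=1 (XZ plane), |mask|=43  ⇒  voxels=198

voxel count = 198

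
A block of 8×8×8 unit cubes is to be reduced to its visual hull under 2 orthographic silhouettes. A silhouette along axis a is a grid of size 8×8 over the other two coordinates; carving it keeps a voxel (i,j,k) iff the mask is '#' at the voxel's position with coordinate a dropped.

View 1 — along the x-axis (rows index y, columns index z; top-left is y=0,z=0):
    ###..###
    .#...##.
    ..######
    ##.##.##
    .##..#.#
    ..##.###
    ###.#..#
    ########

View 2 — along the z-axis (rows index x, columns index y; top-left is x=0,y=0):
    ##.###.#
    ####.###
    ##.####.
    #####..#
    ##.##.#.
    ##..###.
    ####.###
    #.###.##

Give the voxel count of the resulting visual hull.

|visual hull| = 254

initial block: 8^3 = 512
V1 x: intersect with YZ mask (43 set) -- 344 left
V2 z: intersect with XY mask (48 set) -- 254 left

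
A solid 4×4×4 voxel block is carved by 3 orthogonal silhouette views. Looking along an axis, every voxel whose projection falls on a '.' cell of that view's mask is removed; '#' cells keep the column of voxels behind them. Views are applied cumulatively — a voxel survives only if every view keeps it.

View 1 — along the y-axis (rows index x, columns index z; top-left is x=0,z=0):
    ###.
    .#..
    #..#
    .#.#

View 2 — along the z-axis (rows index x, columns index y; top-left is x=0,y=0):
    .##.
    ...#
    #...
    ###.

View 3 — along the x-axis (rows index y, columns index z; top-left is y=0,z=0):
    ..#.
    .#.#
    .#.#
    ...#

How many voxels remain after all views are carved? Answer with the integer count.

6 voxels

full grid |V| = 64
after view 1 [y-axis, 8 of 16 cells solid] → remaining = 32
after view 2 [z-axis, 7 of 16 cells solid] → remaining = 15
after view 3 [x-axis, 6 of 16 cells solid] → remaining = 6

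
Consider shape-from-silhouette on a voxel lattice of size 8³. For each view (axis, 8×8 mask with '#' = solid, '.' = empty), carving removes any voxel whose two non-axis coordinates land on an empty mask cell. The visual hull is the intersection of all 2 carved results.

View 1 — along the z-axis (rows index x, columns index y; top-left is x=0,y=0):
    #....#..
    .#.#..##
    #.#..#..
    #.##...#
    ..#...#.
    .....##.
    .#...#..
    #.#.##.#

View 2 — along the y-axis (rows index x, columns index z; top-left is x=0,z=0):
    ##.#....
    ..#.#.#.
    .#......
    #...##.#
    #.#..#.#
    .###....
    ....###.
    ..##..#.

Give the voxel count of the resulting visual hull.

initial block: 8^3 = 512
  1. axis=2 (XY plane), |mask|=24  ⇒  voxels=192
  2. axis=1 (XZ plane), |mask|=24  ⇒  voxels=72

|visual hull| = 72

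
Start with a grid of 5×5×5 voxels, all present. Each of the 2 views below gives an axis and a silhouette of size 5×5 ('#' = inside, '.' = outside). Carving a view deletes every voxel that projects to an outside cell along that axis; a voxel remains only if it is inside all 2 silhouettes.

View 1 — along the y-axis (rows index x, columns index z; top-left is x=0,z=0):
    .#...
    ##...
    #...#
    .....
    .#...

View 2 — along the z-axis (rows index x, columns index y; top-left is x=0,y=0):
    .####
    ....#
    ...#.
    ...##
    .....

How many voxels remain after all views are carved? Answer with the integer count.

full grid |V| = 125
step 1: project along y, AND mask (6/25) → |grid| = 30
step 2: project along z, AND mask (8/25) → |grid| = 8

|visual hull| = 8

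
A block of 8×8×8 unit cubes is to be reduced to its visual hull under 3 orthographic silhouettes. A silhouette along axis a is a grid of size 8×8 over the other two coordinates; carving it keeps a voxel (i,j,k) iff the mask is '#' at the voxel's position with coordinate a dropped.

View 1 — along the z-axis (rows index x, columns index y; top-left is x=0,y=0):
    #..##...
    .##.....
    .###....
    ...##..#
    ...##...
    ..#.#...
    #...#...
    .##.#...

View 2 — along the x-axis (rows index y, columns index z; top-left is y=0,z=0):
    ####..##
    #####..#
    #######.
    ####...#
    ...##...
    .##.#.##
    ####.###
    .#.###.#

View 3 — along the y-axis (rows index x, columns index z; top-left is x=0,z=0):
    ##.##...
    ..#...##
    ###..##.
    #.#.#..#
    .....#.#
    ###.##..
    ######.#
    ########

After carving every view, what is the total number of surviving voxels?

voxel count = 58

before carving: 512 voxels (8×8×8)
step 1: project along z, AND mask (20/64) → |grid| = 160
step 2: project along x, AND mask (43/64) → |grid| = 95
step 3: project along y, AND mask (38/64) → |grid| = 58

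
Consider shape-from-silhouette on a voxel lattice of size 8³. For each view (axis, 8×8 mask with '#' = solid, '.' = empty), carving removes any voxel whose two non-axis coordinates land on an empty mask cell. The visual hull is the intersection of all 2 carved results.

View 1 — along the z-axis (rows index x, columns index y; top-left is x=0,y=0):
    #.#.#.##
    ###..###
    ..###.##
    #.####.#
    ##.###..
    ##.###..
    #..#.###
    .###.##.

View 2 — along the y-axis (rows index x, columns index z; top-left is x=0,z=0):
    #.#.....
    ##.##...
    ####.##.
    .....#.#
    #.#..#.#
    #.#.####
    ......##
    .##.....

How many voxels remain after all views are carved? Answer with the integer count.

start: 8×8×8 = 512 voxels
step 1: project along z, AND mask (42/64) → |grid| = 336
step 2: project along y, AND mask (28/64) → |grid| = 146

|visual hull| = 146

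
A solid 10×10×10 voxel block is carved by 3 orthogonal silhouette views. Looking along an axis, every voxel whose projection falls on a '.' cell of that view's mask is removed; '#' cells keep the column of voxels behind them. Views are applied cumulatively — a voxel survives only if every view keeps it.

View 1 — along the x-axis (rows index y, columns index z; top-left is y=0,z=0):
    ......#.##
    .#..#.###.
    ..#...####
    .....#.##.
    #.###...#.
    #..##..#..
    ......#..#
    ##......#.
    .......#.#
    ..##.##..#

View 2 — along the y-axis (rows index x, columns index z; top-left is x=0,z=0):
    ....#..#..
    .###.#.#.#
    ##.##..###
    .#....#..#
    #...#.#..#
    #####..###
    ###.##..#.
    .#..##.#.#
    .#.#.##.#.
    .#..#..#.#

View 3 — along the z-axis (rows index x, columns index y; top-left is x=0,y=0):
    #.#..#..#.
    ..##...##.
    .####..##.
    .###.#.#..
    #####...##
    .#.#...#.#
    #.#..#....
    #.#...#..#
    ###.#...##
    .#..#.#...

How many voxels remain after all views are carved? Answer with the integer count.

remaining voxels: 86

full grid |V| = 1000
[1] x-view keeps 37 columns → grid now 370
[2] y-view keeps 50 columns → grid now 182
[3] z-view keeps 46 columns → grid now 86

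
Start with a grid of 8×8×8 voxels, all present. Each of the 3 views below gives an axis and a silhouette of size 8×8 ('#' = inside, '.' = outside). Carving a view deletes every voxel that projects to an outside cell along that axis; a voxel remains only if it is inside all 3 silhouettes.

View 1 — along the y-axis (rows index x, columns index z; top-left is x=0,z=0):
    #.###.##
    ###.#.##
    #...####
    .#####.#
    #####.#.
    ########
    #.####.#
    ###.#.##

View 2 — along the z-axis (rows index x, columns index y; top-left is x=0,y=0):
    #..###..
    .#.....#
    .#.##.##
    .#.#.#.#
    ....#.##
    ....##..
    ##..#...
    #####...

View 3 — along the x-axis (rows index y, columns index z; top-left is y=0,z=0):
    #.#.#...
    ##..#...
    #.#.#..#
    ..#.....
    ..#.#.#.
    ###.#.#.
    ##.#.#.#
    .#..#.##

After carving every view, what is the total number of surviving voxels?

remaining voxels: 75

full grid |V| = 512
V1 y: intersect with XZ mask (49 set) -- 392 left
V2 z: intersect with XY mask (28 set) -- 167 left
V3 x: intersect with YZ mask (28 set) -- 75 left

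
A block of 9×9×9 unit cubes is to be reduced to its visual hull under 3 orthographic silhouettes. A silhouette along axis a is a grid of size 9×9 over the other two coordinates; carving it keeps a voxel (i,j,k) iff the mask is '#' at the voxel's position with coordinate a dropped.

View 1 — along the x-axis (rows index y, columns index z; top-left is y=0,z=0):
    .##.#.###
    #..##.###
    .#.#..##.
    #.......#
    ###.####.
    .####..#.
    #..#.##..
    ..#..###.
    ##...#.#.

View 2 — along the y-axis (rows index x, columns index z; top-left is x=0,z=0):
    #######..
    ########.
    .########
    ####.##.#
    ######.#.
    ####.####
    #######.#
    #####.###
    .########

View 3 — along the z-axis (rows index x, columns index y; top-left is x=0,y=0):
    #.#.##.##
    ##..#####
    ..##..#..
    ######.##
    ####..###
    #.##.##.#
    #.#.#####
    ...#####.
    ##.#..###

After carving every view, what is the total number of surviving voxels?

voxel count = 206

before carving: 729 voxels (9×9×9)
after view 1 [x-axis, 42 of 81 cells solid] → remaining = 378
after view 2 [y-axis, 69 of 81 cells solid] → remaining = 320
after view 3 [z-axis, 55 of 81 cells solid] → remaining = 206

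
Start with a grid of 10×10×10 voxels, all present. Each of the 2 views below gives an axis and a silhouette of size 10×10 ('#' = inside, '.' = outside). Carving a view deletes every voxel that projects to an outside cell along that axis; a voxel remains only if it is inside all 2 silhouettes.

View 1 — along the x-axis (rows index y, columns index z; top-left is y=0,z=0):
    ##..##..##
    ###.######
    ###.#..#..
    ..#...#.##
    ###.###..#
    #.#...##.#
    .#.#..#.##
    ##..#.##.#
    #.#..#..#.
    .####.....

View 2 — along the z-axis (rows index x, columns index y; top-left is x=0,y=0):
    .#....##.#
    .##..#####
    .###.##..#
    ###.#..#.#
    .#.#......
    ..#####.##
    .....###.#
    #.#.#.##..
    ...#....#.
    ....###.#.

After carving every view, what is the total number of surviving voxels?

remaining voxels: 256

initial block: 10^3 = 1000
carve view 1 (along x, YZ-mask fill 55/100): 550 voxels remain
carve view 2 (along z, XY-mask fill 47/100): 256 voxels remain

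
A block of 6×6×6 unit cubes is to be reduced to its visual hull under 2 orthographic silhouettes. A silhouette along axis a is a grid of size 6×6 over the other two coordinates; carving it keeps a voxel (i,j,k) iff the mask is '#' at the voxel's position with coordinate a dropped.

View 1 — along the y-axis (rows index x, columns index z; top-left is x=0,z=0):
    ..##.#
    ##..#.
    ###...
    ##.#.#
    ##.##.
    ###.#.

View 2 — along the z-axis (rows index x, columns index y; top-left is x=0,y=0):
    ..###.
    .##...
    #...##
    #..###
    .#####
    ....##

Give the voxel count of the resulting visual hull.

remaining voxels: 68

initial block: 6^3 = 216
carve view 1 (along y, XZ-mask fill 21/36): 126 voxels remain
carve view 2 (along z, XY-mask fill 19/36): 68 voxels remain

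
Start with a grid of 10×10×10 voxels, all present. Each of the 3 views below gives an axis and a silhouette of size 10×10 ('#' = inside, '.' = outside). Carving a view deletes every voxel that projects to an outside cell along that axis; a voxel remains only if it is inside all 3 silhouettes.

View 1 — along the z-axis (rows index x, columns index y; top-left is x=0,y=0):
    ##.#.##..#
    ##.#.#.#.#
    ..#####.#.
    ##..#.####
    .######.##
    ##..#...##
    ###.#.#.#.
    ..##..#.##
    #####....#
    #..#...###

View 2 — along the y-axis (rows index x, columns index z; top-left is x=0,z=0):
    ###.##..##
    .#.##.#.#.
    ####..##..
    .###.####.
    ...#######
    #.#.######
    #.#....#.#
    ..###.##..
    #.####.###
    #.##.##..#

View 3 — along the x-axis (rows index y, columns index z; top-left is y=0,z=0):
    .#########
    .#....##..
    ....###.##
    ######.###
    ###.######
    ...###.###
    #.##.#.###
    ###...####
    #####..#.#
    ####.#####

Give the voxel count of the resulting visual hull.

270 voxels

full grid |V| = 1000
V1 z: intersect with XY mask (60 set) -- 600 left
V2 y: intersect with XZ mask (63 set) -- 380 left
V3 x: intersect with YZ mask (71 set) -- 270 left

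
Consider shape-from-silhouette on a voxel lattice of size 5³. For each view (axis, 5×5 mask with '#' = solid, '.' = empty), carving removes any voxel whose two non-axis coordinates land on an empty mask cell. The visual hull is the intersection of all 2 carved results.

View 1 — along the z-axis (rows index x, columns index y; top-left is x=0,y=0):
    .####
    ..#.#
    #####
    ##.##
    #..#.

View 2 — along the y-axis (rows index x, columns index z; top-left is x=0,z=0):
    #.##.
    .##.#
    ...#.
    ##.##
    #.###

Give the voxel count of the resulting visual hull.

full grid |V| = 125
V1 z: intersect with XY mask (17 set) -- 85 left
V2 y: intersect with XZ mask (15 set) -- 47 left

47 voxels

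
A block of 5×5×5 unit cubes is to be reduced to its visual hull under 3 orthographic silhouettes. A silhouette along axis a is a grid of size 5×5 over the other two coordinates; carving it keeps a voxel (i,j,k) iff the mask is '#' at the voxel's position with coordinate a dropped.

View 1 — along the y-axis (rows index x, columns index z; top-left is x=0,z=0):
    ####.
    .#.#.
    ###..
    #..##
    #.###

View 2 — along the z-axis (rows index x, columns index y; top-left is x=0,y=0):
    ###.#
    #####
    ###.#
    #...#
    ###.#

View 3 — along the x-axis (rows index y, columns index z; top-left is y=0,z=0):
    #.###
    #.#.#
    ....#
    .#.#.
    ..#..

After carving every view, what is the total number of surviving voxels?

before carving: 125 voxels (5×5×5)
V1 y: intersect with XZ mask (16 set) -- 80 left
V2 z: intersect with XY mask (19 set) -- 60 left
V3 x: intersect with YZ mask (11 set) -- 26 left

26 voxels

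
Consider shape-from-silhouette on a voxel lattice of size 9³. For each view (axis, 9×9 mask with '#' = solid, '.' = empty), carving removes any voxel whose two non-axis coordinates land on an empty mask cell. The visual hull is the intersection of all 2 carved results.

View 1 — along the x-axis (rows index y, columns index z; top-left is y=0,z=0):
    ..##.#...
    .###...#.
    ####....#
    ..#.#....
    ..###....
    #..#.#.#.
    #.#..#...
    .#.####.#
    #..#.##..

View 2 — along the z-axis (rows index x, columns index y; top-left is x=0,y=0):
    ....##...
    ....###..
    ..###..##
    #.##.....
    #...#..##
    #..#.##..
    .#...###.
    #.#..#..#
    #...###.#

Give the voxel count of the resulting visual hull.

voxel count = 125

initial block: 9^3 = 729
[1] x-view keeps 34 columns → grid now 306
[2] z-view keeps 34 columns → grid now 125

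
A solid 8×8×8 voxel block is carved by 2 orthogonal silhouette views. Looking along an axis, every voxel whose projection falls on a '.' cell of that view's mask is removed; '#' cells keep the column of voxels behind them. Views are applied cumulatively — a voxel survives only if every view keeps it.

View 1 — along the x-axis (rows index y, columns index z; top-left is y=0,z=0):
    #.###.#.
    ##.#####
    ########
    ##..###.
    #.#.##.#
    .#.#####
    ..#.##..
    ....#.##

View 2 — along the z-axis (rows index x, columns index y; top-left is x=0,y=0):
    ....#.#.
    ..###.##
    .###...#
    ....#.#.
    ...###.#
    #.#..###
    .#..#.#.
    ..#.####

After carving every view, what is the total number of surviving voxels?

voxel count = 147

initial block: 8^3 = 512
V1 x: intersect with YZ mask (42 set) -- 336 left
V2 z: intersect with XY mask (30 set) -- 147 left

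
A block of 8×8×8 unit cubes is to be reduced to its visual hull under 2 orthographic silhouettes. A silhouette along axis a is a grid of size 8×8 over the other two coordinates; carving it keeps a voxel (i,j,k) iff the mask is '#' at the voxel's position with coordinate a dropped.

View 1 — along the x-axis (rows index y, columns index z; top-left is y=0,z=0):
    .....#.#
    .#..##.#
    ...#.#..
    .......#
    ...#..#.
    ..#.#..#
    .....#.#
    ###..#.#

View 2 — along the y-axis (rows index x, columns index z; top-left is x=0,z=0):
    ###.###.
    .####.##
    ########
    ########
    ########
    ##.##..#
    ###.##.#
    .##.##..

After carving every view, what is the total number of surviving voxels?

|visual hull| = 133

initial block: 8^3 = 512
step 1: project along x, AND mask (21/64) → |grid| = 168
step 2: project along y, AND mask (51/64) → |grid| = 133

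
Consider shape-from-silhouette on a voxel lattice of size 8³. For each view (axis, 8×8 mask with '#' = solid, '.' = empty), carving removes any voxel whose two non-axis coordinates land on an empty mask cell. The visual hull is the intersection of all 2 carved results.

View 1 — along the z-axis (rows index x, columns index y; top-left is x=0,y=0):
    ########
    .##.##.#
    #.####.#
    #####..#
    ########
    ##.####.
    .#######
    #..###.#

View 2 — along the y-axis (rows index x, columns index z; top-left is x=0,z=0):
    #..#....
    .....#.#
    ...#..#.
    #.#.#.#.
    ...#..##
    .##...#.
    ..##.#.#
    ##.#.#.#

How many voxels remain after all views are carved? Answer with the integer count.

before carving: 512 voxels (8×8×8)
step 1: project along z, AND mask (51/64) → |grid| = 408
step 2: project along y, AND mask (25/64) → |grid| = 157

157 voxels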